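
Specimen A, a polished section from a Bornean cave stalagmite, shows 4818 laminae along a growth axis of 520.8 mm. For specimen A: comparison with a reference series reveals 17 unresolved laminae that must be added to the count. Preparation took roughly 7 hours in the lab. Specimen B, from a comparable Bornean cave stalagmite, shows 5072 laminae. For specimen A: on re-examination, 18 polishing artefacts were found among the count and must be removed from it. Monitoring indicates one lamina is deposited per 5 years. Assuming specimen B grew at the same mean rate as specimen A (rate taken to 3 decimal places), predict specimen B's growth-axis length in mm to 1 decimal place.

Specimen A: after corrections the count is 4818 − 18 + 17 = 4817 laminae.
Specimen A: at 5 years per lamina, 4817 × 5 = 24085 years.
A: Mean rate = 520.8 mm / 24085 years ≈ 0.022 mm per year.
Specimen B: multiplying by 5 years per lamina: 5072 × 5 = 25360 years. B's length ≈ 0.022 × 25360 = 557.9 mm.

557.9 mm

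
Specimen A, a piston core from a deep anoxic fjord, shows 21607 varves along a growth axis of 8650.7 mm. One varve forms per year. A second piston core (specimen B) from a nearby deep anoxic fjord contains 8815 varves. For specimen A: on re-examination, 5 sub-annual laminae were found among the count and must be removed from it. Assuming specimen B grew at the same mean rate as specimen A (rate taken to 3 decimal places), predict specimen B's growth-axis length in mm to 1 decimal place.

Specimen A: adjusted count: 21607 − 5 = 21602 varves.
A: Mean rate = 8650.7 mm / 21602 years ≈ 0.400 mm/yr.
Length of B = 0.400 × 8815 = 3526.0 mm.

3526.0 mm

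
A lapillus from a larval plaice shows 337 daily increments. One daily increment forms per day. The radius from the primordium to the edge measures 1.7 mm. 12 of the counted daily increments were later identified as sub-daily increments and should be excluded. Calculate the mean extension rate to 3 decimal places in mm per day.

0.005 mm per day

After corrections the count is 337 − 12 = 325 daily increments.
Extension rate ≈ 1.7 / 325 = 0.005 mm per day.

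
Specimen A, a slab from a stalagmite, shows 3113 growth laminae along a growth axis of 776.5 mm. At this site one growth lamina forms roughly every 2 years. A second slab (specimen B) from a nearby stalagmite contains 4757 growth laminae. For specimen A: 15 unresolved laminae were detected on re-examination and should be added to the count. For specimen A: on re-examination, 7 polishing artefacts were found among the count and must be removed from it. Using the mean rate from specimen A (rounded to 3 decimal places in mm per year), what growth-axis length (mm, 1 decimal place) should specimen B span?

1179.7 mm

Specimen A: correcting the raw count gives 3113 − 7 + 15 = 3121 true growth laminae.
Specimen A: 3121 growth laminae at 2 years each span 3121 × 2 = 6242 years.
A: Mean rate = 776.5 mm / 6242 years ≈ 0.124 mm per year.
Specimen B: at 2 years per growth lamina, 4757 × 2 = 9514 years. For B, 0.124 mm/year × 9514 years = 1179.7 mm.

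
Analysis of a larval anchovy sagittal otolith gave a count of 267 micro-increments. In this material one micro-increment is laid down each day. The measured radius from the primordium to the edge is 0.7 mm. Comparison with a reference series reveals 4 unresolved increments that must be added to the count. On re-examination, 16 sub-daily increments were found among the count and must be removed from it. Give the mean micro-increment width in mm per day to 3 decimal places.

0.003 mm per day

Correcting the raw count gives 267 − 16 + 4 = 255 true micro-increments.
Mean rate = 0.7 mm / 255 days ≈ 0.003 mm per day.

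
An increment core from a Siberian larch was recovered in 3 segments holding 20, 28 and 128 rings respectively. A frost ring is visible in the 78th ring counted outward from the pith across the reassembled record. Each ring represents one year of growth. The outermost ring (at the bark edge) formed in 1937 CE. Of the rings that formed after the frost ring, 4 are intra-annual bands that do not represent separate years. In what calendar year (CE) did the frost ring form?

1843 CE

Total rings = 20 + 28 + 128 = 176.
Between ring 78 and the bark edge there are 176 − 78 = 98 rings.
98 − 4 false = 94 true rings after the frost ring.
1937 − 94 = 1843 CE.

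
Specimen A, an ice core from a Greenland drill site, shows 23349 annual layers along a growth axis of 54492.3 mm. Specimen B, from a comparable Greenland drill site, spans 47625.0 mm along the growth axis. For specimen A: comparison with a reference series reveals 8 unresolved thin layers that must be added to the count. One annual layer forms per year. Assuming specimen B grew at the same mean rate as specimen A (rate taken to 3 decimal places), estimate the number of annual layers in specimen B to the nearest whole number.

Specimen A: adjusted count: 23349 + 8 = 23357 annual layers.
A: 54492.3 mm over 23357 years gives 54492.3 / 23357 ≈ 2.333 mm per year.
For B, 47625.0 / 2.333 = 20413.63 years ≈ 20414 annual layers.

20414 annual layers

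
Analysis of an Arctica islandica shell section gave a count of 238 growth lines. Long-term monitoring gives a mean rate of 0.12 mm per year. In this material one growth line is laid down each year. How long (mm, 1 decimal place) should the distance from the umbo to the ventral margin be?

28.6 mm

The record spans 238 years at 0.12 mm per year.
238 years at 0.12 mm/year gives 0.12 × 238 = 28.6 mm.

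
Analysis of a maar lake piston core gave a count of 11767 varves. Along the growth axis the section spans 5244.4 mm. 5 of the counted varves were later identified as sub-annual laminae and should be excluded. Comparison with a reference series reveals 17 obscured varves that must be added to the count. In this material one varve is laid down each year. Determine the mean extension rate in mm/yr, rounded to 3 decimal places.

Adjusted count: 11767 − 5 + 17 = 11779 varves.
5244.4 mm over 11779 years gives 5244.4 / 11779 ≈ 0.445 mm/yr.

0.445 mm/yr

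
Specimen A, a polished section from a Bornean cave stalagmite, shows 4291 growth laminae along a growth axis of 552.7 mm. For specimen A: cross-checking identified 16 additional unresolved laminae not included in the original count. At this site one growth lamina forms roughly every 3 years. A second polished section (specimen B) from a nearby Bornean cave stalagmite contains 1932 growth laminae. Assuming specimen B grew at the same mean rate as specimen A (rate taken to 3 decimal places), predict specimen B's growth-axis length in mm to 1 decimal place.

249.2 mm

Specimen A: adjusted count: 4291 + 16 = 4307 growth laminae.
Specimen A: multiplying by 3 years per growth lamina: 4307 × 3 = 12921 years.
A: Extension rate ≈ 552.7 / 12921 = 0.043 mm/year.
Specimen B: at 3 years per growth lamina, 1932 × 3 = 5796 years. For B, 0.043 mm/year × 5796 years = 249.2 mm.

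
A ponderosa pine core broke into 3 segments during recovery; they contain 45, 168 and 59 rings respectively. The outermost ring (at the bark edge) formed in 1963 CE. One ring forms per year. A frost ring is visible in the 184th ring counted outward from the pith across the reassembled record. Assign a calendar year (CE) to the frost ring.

1875 CE

Total rings = 45 + 168 + 59 = 272.
Between ring 184 and the bark edge there are 272 − 184 = 88 rings.
The ring at the bark edge is 1963 CE, so the frost ring dates to 1963 − 88 = 1875 CE.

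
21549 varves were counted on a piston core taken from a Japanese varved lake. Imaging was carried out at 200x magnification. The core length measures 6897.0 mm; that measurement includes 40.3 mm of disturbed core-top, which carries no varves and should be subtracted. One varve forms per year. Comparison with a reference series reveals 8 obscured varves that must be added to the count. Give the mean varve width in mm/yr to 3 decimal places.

After corrections the count is 21549 + 8 = 21557 varves.
Net length = 6897.0 − 40.3 = 6856.7 mm.
Extension rate ≈ 6856.7 / 21557 = 0.318 mm/yr.

0.318 mm/yr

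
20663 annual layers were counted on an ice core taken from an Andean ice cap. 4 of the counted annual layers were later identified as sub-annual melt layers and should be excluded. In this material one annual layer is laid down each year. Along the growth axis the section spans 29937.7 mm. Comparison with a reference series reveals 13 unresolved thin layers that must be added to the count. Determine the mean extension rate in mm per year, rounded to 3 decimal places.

After corrections the count is 20663 − 4 + 13 = 20672 annual layers.
Mean rate = 29937.7 mm / 20672 years ≈ 1.448 mm per year.

1.448 mm per year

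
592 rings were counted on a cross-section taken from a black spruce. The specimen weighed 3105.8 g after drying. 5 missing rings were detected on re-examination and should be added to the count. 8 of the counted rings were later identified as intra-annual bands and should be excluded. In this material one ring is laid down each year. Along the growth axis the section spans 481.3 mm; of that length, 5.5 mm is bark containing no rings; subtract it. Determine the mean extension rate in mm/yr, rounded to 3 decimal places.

0.808 mm/yr

True ring count = 592 − 8 + 5 = 589.
Removing the 5.5 mm offcut leaves 481.3 − 5.5 = 475.8 mm.
475.8 mm over 589 years gives 475.8 / 589 ≈ 0.808 mm/yr.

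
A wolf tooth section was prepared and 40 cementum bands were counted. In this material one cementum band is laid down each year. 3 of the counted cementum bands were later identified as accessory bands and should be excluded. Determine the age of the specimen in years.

Correcting the raw count gives 40 − 3 = 37 true cementum bands.
With a one-to-one cementum band periodicity this is 37 years.

37 years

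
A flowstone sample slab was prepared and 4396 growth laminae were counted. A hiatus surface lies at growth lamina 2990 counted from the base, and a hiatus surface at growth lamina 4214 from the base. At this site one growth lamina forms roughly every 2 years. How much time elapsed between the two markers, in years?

2448 years

4214 − 2990 = 1224 growth laminae lie between the two events.
1224 growth laminae at 2 years each span 1224 × 2 = 2448 years.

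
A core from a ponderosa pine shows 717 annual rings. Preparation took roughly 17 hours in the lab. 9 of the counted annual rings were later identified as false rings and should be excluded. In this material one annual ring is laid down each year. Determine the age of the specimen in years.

True annual ring count = 717 − 9 = 708.
With a one-to-one annual ring periodicity this is 708 years.

708 years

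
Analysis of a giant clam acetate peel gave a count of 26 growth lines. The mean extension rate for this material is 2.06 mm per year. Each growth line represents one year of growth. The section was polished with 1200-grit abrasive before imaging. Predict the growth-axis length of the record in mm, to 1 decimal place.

53.6 mm

The record spans 26 years at 2.06 mm per year.
Length ≈ 2.06 × 26 = 53.6 mm.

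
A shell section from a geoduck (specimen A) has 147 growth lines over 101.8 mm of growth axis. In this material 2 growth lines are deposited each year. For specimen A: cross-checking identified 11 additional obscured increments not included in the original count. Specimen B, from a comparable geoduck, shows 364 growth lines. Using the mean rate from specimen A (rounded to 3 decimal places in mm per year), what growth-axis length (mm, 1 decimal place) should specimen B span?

234.6 mm

Specimen A: true growth line count = 147 + 11 = 158.
Specimen A: dividing by 2 growth lines per year: 158 / 2 = 79 years.
A: Extension rate ≈ 101.8 / 79 = 1.289 mm/year.
Specimen B: dividing by 2 growth lines per year: 364 / 2 = 182 years. Length of B = 1.289 × 182 = 234.6 mm.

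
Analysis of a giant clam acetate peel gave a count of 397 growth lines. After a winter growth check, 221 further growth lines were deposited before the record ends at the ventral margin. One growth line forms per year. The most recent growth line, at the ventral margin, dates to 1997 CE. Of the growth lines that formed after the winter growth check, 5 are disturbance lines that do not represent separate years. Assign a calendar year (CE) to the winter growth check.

1781 CE

221 growth lines formed after the winter growth check.
Excluding 5 false growth lines: 221 − 5 = 216.
Counting back 216 years from 1997 CE places the winter growth check in 1997 − 216 = 1781 CE.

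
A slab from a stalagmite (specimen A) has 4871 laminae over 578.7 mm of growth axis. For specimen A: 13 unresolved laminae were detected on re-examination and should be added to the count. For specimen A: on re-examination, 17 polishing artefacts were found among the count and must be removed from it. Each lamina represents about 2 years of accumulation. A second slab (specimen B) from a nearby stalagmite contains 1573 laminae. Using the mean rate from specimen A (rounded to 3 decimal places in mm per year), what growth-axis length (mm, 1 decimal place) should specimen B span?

185.6 mm

Specimen A: correcting the raw count gives 4871 − 17 + 13 = 4867 true laminae.
Specimen A: 4867 laminae at 2 years each span 4867 × 2 = 9734 years.
A: Extension rate ≈ 578.7 / 9734 = 0.059 mm/yr.
Specimen B: 1573 laminae at 2 years each span 1573 × 2 = 3146 years. Length of B = 0.059 × 3146 = 185.6 mm.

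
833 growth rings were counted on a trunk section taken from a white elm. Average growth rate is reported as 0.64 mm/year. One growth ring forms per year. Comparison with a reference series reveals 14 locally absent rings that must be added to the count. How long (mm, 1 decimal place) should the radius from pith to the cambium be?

Adjusted count: 833 + 14 = 847 growth rings.
Length ≈ 0.64 × 847 = 542.1 mm.

542.1 mm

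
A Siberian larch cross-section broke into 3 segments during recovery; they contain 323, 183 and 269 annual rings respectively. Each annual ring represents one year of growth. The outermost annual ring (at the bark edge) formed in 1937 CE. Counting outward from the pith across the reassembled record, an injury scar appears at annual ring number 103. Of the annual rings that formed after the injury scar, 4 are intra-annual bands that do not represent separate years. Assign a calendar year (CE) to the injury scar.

1269 CE

Total annual rings = 323 + 183 + 269 = 775.
775 − 103 = 672 annual rings lie beyond the injury scar toward the bark edge.
672 − 4 false = 668 true annual rings after the injury scar.
1937 − 668 = 1269 CE.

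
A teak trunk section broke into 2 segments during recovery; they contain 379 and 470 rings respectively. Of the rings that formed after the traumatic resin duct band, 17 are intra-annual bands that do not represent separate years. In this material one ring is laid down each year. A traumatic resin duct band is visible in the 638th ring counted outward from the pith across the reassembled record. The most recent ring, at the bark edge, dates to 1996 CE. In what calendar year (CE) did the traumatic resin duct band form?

1802 CE

Total rings = 379 + 470 = 849.
Between ring 638 and the bark edge there are 849 − 638 = 211 rings.
Excluding 17 false rings: 211 − 17 = 194.
The ring at the bark edge is 1996 CE, so the traumatic resin duct band dates to 1996 − 194 = 1802 CE.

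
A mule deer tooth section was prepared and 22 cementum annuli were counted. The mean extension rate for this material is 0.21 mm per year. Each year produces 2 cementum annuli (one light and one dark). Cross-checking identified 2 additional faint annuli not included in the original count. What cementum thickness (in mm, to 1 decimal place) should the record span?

2.5 mm

Correcting the raw count gives 22 + 2 = 24 true cementum annuli.
24 cementum annuli at 2 per year is 24 / 2 = 12 years.
12 years at 0.21 mm/year gives 0.21 × 12 = 2.5 mm.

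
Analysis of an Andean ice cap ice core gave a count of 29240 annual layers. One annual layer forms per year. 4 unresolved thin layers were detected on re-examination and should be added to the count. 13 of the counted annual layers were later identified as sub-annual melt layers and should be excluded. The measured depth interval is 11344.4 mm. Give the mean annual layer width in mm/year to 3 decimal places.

0.388 mm/year

Adjusted count: 29240 − 13 + 4 = 29231 annual layers.
11344.4 mm over 29231 years gives 11344.4 / 29231 ≈ 0.388 mm/year.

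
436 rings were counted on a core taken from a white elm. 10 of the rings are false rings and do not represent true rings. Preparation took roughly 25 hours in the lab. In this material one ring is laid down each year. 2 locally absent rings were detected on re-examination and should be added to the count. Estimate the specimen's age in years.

True ring count = 436 − 10 + 2 = 428.
With a one-to-one ring periodicity this is 428 years.

428 yr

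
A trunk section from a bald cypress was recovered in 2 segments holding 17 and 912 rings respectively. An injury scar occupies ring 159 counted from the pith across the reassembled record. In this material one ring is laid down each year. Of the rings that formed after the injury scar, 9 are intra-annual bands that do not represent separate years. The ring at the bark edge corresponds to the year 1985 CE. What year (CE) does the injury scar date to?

1224 CE

Total rings = 17 + 912 = 929.
929 − 159 = 770 rings lie beyond the injury scar toward the bark edge.
770 − 9 false = 761 true rings after the injury scar.
1985 − 761 = 1224 CE.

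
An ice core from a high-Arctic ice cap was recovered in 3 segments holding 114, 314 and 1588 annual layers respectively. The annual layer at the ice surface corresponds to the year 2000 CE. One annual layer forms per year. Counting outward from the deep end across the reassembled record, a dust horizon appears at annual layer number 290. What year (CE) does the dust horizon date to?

274 CE

Total annual layers = 114 + 314 + 1588 = 2016.
Between annual layer 290 and the ice surface there are 2016 − 290 = 1726 annual layers.
2000 − 1726 = 274 CE.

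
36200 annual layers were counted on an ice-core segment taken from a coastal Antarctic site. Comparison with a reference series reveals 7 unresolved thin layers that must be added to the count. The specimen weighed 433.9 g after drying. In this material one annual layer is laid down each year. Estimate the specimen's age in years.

36207 yr

Adjusted count: 36200 + 7 = 36207 annual layers.
One annual layer per year makes the duration 36207 years.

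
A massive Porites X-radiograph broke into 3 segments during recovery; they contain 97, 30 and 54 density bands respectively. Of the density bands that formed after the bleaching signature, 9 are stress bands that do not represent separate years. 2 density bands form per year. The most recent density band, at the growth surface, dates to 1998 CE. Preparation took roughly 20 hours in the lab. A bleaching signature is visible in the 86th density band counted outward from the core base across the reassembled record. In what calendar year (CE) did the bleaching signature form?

Total density bands = 97 + 30 + 54 = 181.
181 − 86 = 95 density bands lie beyond the bleaching signature toward the growth surface.
Removing the 9 false density bands leaves 95 − 9 = 86 true density bands beyond the bleaching signature.
86 density bands at 2 per year is 86 / 2 = 43 years.
1998 − 43 = 1955 CE.

1955 CE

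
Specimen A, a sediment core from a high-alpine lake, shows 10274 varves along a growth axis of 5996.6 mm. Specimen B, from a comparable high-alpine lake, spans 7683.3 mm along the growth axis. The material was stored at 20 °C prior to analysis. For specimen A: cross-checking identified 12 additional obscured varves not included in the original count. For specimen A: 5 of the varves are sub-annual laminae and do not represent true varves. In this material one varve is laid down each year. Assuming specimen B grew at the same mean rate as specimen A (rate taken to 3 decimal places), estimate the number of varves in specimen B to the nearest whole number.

Specimen A: correcting the raw count gives 10274 − 5 + 12 = 10281 true varves.
A: Mean rate = 5996.6 mm / 10281 years ≈ 0.583 mm/year.
B spans 7683.3 / 0.583 = 13178.90 years ≈ 13179 varves.

13179 varves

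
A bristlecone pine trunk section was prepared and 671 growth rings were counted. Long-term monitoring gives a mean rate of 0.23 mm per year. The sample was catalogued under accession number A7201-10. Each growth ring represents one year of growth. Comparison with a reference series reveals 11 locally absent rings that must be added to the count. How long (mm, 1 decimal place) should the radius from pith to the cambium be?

Correcting the raw count gives 671 + 11 = 682 true growth rings.
Predicted length = 0.23 mm/year × 682 years = 156.9 mm.

156.9 mm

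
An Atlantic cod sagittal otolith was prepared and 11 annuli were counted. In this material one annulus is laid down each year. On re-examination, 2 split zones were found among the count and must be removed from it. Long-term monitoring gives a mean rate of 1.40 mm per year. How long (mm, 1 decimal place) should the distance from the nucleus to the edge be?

After corrections the count is 11 − 2 = 9 annuli.
Length ≈ 1.40 × 9 = 12.6 mm.

12.6 mm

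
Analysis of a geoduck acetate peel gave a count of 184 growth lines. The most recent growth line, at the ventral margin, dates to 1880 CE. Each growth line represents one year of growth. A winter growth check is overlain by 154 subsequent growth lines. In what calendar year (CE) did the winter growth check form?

1726 CE

154 growth lines formed after the winter growth check.
The growth line at the ventral margin is 1880 CE, so the winter growth check dates to 1880 − 154 = 1726 CE.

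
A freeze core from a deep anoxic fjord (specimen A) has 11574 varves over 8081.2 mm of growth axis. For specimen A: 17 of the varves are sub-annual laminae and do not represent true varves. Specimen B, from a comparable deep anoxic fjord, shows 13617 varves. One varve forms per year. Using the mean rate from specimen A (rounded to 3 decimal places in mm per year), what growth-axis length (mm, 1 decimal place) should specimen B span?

Specimen A: true varve count = 11574 − 17 = 11557.
A: Extension rate ≈ 8081.2 / 11557 = 0.699 mm/year.
Length of B = 0.699 × 13617 = 9518.3 mm.

9518.3 mm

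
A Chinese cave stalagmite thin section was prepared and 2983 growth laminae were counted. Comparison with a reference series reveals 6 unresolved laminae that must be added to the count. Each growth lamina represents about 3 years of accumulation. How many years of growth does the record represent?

True growth lamina count = 2983 + 6 = 2989.
2989 growth laminae at 3 years each span 2989 × 3 = 8967 years.

8967 years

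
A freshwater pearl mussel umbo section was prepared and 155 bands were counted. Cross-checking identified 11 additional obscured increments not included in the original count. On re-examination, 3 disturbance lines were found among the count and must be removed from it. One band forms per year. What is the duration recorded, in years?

163 yr

Correcting the raw count gives 155 − 3 + 11 = 163 true bands.
One band per year makes the duration 163 years.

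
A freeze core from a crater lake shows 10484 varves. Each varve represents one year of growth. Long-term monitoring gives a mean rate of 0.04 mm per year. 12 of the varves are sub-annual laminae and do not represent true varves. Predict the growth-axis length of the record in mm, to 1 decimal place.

418.9 mm

Correcting the raw count gives 10484 − 12 = 10472 true varves.
10472 years at 0.04 mm/year gives 0.04 × 10472 = 418.9 mm.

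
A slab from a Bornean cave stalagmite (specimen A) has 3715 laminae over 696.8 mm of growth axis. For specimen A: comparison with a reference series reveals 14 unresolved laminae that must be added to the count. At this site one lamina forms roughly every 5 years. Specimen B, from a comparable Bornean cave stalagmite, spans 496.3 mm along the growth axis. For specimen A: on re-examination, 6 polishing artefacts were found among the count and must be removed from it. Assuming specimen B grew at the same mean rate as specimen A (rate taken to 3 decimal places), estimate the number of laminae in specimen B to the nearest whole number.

2683 laminae

Specimen A: correcting the raw count gives 3715 − 6 + 14 = 3723 true laminae.
Specimen A: 3723 laminae at 5 years each span 3723 × 5 = 18615 years.
A: Extension rate ≈ 696.8 / 18615 = 0.037 mm/yr.
For B, 496.3 / 0.037 = 13413.51 years; at 5 years per lamina that is 13413.51 / 5 ≈ 2683 laminae.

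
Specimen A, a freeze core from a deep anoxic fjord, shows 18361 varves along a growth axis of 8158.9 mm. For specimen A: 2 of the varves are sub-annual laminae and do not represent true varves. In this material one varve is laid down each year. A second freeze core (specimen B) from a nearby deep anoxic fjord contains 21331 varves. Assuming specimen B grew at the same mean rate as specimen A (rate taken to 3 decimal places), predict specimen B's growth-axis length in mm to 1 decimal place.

9471.0 mm

Specimen A: adjusted count: 18361 − 2 = 18359 varves.
A: Extension rate ≈ 8158.9 / 18359 = 0.444 mm per year.
Length of B = 0.444 × 21331 = 9471.0 mm.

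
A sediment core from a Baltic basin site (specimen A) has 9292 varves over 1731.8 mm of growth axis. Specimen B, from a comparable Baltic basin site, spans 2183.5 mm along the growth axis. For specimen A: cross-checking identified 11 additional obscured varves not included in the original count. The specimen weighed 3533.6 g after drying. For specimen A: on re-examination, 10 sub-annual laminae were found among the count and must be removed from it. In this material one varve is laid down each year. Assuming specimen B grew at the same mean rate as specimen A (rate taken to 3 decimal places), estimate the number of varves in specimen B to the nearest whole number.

11739 varves

Specimen A: true varve count = 9292 − 10 + 11 = 9293.
A: Mean rate = 1731.8 mm / 9293 years ≈ 0.186 mm per year.
Specimen B: 2183.5 mm / 0.186 mm per year = 11739.25 years ≈ 11739 varves.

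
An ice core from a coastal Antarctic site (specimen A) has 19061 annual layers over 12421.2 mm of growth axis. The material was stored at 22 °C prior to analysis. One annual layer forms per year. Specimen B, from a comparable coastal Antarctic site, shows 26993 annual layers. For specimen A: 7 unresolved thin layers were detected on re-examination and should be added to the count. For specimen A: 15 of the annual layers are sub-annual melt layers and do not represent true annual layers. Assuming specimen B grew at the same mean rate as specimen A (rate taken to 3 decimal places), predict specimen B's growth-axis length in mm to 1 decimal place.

Specimen A: true annual layer count = 19061 − 15 + 7 = 19053.
A: Extension rate ≈ 12421.2 / 19053 = 0.652 mm/year.
Length of B = 0.652 × 26993 = 17599.4 mm.

17599.4 mm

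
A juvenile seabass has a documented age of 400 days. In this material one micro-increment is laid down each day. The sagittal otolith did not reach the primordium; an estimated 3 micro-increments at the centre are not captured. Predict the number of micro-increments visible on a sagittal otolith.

One micro-increment per day gives 400 micro-increments over 400 days.
400 − 3 missed = 397 micro-increments expected in the prepared section.

397 micro-increments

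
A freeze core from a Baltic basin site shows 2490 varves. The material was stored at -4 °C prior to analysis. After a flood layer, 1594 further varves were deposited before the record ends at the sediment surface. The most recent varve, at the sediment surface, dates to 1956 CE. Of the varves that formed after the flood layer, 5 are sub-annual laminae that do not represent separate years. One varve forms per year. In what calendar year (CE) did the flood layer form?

There are 1594 varves younger than the flood layer.
1594 − 5 false = 1589 true varves after the flood layer.
The varve at the sediment surface is 1956 CE, so the flood layer dates to 1956 − 1589 = 367 CE.

367 CE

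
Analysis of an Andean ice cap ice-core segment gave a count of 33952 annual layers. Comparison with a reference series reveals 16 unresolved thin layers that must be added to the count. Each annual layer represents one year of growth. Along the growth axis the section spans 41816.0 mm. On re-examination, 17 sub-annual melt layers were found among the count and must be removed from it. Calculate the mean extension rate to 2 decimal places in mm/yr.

Adjusted count: 33952 − 17 + 16 = 33951 annual layers.
41816.0 mm over 33951 years gives 41816.0 / 33951 ≈ 1.23 mm/yr.

1.23 mm/yr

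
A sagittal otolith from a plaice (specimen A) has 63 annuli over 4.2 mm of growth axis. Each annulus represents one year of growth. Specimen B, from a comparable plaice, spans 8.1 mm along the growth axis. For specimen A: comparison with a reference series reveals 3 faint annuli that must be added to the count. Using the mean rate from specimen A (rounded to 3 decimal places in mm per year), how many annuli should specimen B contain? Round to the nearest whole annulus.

Specimen A: after corrections the count is 63 + 3 = 66 annuli.
A: 4.2 mm over 66 years gives 4.2 / 66 ≈ 0.064 mm per year.
B spans 8.1 / 0.064 = 126.56 years ≈ 127 annuli.

127 annuli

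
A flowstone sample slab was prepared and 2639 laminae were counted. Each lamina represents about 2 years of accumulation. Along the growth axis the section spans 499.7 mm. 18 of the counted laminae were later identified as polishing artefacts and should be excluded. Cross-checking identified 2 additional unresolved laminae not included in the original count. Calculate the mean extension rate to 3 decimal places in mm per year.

Correcting the raw count gives 2639 − 18 + 2 = 2623 true laminae.
Multiplying by 2 years per lamina: 2623 × 2 = 5246 years.
499.7 mm over 5246 years gives 499.7 / 5246 ≈ 0.095 mm per year.

0.095 mm per year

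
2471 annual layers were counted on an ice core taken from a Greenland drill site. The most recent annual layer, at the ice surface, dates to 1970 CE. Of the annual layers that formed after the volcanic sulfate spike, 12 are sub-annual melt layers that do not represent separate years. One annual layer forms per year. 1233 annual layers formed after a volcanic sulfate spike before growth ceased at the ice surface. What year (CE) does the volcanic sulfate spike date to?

1233 annual layers post-date the volcanic sulfate spike.
Excluding 12 false annual layers: 1233 − 12 = 1221.
Counting back 1221 years from 1970 CE places the volcanic sulfate spike in 1970 − 1221 = 749 CE.

749 CE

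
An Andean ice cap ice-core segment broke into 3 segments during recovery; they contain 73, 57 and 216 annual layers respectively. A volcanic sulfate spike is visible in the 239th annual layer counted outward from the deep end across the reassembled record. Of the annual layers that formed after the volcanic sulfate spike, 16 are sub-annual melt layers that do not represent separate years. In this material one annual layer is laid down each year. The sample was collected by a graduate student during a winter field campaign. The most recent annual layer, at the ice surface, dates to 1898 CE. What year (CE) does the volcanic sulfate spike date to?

1807 CE

Total annual layers = 73 + 57 + 216 = 346.
346 − 239 = 107 annual layers lie beyond the volcanic sulfate spike toward the ice surface.
Excluding 16 false annual layers: 107 − 16 = 91.
1898 − 91 = 1807 CE.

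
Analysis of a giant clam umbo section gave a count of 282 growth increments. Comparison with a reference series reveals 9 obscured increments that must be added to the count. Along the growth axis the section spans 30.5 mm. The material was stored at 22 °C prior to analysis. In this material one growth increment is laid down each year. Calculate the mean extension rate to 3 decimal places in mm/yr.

0.105 mm/yr

Adjusted count: 282 + 9 = 291 growth increments.
Mean rate = 30.5 mm / 291 years ≈ 0.105 mm/yr.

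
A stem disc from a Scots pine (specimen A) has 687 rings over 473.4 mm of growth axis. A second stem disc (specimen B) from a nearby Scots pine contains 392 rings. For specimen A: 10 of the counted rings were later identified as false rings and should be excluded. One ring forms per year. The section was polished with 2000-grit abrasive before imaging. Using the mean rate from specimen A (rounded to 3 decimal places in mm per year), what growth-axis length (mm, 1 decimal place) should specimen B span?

274.0 mm

Specimen A: after corrections the count is 687 − 10 = 677 rings.
A: 473.4 mm over 677 years gives 473.4 / 677 ≈ 0.699 mm per year.
Length of B = 0.699 × 392 = 274.0 mm.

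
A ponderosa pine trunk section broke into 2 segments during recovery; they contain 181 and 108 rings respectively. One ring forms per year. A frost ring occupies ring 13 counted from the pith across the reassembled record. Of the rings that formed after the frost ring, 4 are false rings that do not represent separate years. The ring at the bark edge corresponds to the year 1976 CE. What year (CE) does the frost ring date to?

1704 CE

Total rings = 181 + 108 = 289.
Between ring 13 and the bark edge there are 289 − 13 = 276 rings.
276 − 4 false = 272 true rings after the frost ring.
1976 − 272 = 1704 CE.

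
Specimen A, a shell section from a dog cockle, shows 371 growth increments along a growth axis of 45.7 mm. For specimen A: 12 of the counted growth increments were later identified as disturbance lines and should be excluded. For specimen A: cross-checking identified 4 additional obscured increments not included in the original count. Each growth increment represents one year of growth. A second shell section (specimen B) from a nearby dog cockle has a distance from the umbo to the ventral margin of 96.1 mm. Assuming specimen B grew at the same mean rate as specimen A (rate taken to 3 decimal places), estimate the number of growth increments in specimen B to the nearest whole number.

763 growth increments

Specimen A: true growth increment count = 371 − 12 + 4 = 363.
A: Mean rate = 45.7 mm / 363 years ≈ 0.126 mm per year.
Specimen B: 96.1 mm / 0.126 mm per year = 762.70 years ≈ 763 growth increments.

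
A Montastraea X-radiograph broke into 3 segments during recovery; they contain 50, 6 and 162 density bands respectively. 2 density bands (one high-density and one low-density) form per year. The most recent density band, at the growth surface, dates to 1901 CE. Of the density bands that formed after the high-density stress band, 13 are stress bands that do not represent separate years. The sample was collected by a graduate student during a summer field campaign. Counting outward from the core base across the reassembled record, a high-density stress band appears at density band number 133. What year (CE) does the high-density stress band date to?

1865 CE

Total density bands = 50 + 6 + 162 = 218.
The high-density stress band sits at density band 133 from the core base, so 218 − 133 = 85 density bands formed after it.
85 − 13 false = 72 true density bands after the high-density stress band.
Dividing by 2 density bands per year: 72 / 2 = 36 years.
1901 − 36 = 1865 CE.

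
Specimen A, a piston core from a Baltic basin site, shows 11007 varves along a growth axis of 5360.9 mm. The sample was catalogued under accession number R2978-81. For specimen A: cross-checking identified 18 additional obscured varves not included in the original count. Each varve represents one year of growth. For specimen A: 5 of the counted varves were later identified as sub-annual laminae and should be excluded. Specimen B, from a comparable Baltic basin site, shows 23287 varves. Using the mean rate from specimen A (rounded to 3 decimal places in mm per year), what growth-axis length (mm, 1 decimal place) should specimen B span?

Specimen A: true varve count = 11007 − 5 + 18 = 11020.
A: 5360.9 mm over 11020 years gives 5360.9 / 11020 ≈ 0.486 mm per year.
B's length ≈ 0.486 × 23287 = 11317.5 mm.

11317.5 mm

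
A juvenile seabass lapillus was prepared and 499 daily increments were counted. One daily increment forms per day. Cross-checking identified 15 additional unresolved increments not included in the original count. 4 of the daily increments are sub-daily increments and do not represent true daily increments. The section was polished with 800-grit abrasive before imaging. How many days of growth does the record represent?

510 days

True daily increment count = 499 − 4 + 15 = 510.
At one daily increment per day, that is 510 days.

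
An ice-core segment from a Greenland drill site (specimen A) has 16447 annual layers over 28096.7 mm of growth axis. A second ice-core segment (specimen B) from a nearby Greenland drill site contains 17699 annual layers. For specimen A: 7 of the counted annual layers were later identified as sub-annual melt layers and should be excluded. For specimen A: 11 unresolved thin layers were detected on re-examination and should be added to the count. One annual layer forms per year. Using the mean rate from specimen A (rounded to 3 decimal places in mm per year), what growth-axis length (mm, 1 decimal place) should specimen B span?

30229.9 mm

Specimen A: true annual layer count = 16447 − 7 + 11 = 16451.
A: Mean rate = 28096.7 mm / 16451 years ≈ 1.708 mm/year.
For B, 1.708 mm/year × 17699 years = 30229.9 mm.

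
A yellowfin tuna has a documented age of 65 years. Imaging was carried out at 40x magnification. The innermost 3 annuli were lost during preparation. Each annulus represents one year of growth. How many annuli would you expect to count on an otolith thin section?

Expected annuli over 65 years: 65.
65 − 3 missed = 62 annuli expected in the prepared section.

62 annuli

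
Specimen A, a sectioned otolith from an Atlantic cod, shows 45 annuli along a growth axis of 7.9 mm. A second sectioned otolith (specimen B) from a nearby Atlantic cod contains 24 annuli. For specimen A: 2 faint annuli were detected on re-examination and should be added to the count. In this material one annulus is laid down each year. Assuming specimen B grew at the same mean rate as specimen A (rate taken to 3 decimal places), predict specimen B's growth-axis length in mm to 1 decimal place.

4.0 mm

Specimen A: after corrections the count is 45 + 2 = 47 annuli.
A: 7.9 mm over 47 years gives 7.9 / 47 ≈ 0.168 mm/year.
For B, 0.168 mm/year × 24 years = 4.0 mm.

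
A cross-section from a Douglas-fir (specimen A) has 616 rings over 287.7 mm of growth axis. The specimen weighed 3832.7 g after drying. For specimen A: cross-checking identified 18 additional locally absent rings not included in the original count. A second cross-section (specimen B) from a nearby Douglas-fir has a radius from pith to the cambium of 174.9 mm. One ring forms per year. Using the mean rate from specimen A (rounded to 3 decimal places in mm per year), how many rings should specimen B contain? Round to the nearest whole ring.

385 rings

Specimen A: correcting the raw count gives 616 + 18 = 634 true rings.
A: Extension rate ≈ 287.7 / 634 = 0.454 mm/year.
For B, 174.9 / 0.454 = 385.24 years ≈ 385 rings.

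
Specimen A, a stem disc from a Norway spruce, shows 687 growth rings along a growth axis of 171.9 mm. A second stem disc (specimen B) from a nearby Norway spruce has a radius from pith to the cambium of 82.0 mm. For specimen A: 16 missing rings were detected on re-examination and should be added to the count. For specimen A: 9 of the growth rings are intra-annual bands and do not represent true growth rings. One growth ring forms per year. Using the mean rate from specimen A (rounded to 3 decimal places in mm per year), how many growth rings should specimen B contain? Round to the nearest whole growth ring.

Specimen A: after corrections the count is 687 − 9 + 16 = 694 growth rings.
A: Extension rate ≈ 171.9 / 694 = 0.248 mm/yr.
Specimen B: 82.0 mm / 0.248 mm per year = 330.65 years ≈ 331 growth rings.

331 growth rings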